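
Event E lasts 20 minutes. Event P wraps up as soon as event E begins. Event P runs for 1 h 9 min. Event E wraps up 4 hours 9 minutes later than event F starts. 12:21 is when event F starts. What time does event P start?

Event E ends at 12:21 + 249 min = 16:30.
Event E starts at 16:30 − 20 min = 16:10.
So event P ends at 16:10.
Event P starts at 16:10 − 69 min = 15:01.

15:01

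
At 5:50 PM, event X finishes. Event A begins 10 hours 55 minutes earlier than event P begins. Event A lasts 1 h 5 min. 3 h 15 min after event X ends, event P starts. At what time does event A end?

Event P starts at 5:50 PM + 195 min = 9:05 PM.
Event A starts at 9:05 PM − 655 min = 10:10 AM.
Event A ends at 10:10 AM + 65 min = 11:15 AM.

11:15 AM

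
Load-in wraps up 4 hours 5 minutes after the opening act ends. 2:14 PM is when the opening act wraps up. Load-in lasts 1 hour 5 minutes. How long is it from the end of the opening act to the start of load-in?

Load-in ends at 2:14 PM + 245 min = 6:19 PM.
Load-in starts at 6:19 PM − 65 min = 5:14 PM.
From 2:14 PM to 5:14 PM is 180 minutes.

180 minutes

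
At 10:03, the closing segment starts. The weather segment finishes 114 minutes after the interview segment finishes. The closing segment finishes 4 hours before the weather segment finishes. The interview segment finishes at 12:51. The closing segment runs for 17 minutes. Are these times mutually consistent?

No

The weather segment ends at 12:51 + 114 min = 14:45.
The closing segment ends at 14:45 − 240 min = 10:45.
The closing segment starts at 10:45 − 17 min = 10:28.
But the closing segment is also said to start at 10:03 — a 25-minute conflict.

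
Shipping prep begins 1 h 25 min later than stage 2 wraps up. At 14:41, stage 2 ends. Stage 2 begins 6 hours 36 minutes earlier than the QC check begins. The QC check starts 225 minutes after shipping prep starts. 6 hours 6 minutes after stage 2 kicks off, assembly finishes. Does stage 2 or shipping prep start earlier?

stage 2

Shipping prep starts at 14:41 + 85 min = 16:06.
The QC check starts at 16:06 + 225 min = 19:51.
Stage 2 starts at 19:51 − 396 min = 13:15.
Stage 2 starts at 13:15 and shipping prep starts at 16:06, so stage 2 is first.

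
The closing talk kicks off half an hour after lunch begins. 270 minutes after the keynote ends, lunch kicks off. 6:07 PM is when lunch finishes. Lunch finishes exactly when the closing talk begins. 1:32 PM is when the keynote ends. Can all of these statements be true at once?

No

Lunch starts at 1:32 PM + 270 min = 6:02 PM.
The closing talk starts at 6:02 PM + 30 min = 6:32 PM.
So lunch ends at 6:32 PM.
But lunch is also said to end at 6:07 PM — a 25-minute conflict.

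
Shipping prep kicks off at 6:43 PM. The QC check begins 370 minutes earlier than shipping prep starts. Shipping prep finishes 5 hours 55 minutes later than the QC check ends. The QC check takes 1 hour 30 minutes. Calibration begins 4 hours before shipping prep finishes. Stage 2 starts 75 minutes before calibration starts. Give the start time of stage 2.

The QC check starts at 6:43 PM − 370 min = 12:33 PM.
The QC check ends at 12:33 PM + 90 min = 2:03 PM.
Shipping prep ends at 2:03 PM + 355 min = 7:58 PM.
Calibration starts at 7:58 PM − 240 min = 3:58 PM.
Stage 2 starts at 3:58 PM − 75 min = 2:43 PM.

2:43 PM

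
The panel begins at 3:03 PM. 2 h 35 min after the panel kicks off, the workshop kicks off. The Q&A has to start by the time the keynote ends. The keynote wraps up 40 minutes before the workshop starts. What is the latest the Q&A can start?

The workshop starts at 3:03 PM + 155 min = 5:38 PM.
The keynote ends at 5:38 PM − 40 min = 4:58 PM.
The Q&A is bounded by the keynote, so the latest it can start is 4:58 PM.

4:58 PM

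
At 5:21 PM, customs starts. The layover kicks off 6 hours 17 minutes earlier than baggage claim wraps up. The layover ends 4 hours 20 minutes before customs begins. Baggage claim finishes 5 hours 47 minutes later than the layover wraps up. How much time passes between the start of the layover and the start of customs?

The layover ends at 5:21 PM − 260 min = 1:01 PM.
Baggage claim ends at 1:01 PM + 347 min = 6:48 PM.
The layover starts at 6:48 PM − 377 min = 12:31 PM.
From 12:31 PM to 5:21 PM is 4 h 50 min.

4 h 50 min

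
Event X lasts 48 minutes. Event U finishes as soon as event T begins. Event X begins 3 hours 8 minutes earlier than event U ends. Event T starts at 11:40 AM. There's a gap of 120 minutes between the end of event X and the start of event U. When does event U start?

Event U ends at 11:40 AM.
Event X starts at 11:40 AM − 188 min = 8:32 AM.
Event X ends at 8:32 AM + 48 min = 9:20 AM.
Event U starts at 9:20 AM + 120 min = 11:20 AM.

11:20 AM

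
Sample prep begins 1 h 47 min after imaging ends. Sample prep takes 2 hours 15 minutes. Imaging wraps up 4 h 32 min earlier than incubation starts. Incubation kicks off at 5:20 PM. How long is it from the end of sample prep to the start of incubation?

30 minutes

Imaging ends at 5:20 PM − 272 min = 12:48 PM.
Sample prep starts at 12:48 PM + 107 min = 2:35 PM.
Sample prep ends at 2:35 PM + 135 min = 4:50 PM.
From 4:50 PM to 5:20 PM is 30 minutes.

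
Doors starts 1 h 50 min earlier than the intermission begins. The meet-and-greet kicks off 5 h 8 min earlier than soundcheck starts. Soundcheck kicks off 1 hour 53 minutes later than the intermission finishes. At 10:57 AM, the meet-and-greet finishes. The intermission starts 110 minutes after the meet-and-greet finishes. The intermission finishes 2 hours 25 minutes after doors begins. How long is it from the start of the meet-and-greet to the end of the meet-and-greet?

The intermission starts at 10:57 AM + 110 min = 12:47 PM.
Doors starts at 12:47 PM − 110 min = 10:57 AM.
The intermission ends at 10:57 AM + 145 min = 1:22 PM.
Soundcheck starts at 1:22 PM + 113 min = 3:15 PM.
The meet-and-greet starts at 3:15 PM − 308 min = 10:07 AM.
From 10:07 AM to 10:57 AM is 50 minutes.

50 minutes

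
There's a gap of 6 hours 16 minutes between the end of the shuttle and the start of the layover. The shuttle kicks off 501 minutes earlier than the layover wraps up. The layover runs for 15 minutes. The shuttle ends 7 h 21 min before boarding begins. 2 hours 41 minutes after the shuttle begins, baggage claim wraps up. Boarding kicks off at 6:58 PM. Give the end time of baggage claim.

The shuttle ends at 6:58 PM − 441 min = 11:37 AM.
The layover starts at 11:37 AM + 376 min = 5:53 PM.
The layover ends at 5:53 PM + 15 min = 6:08 PM.
The shuttle starts at 6:08 PM − 501 min = 9:47 AM.
Baggage claim ends at 9:47 AM + 161 min = 12:28 PM.

12:28 PM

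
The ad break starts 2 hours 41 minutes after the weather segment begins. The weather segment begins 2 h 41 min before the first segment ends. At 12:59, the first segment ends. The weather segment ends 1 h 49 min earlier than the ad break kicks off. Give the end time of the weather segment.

The weather segment starts at 12:59 − 161 min = 10:18.
The ad break starts at 10:18 + 161 min = 12:59.
The weather segment ends at 12:59 − 109 min = 11:10.

11:10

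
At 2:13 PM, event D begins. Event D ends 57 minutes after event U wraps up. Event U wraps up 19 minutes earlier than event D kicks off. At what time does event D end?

Event U ends at 2:13 PM − 19 min = 1:54 PM.
Event D ends at 1:54 PM + 57 min = 2:51 PM.

2:51 PM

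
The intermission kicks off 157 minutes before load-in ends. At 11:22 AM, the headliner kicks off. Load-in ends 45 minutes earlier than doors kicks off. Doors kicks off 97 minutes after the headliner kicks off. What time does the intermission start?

Doors starts at 11:22 AM + 97 min = 12:59 PM.
Load-in ends at 12:59 PM − 45 min = 12:14 PM.
The intermission starts at 12:14 PM − 157 min = 9:37 AM.

9:37 AM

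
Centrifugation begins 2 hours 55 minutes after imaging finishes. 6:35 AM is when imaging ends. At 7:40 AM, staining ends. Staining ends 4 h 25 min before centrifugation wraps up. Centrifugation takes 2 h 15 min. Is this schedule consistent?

Centrifugation starts at 6:35 AM + 175 min = 9:30 AM.
Centrifugation ends at 9:30 AM + 135 min = 11:45 AM.
Staining ends at 11:45 AM − 265 min = 7:20 AM.
But staining is also said to end at 7:40 AM — a 20-minute conflict.

No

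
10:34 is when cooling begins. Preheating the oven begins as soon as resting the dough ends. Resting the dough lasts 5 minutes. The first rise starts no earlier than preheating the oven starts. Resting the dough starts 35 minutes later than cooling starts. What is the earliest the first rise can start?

11:14

Resting the dough starts at 10:34 + 35 min = 11:09.
Resting the dough ends at 11:09 + 5 min = 11:14.
So preheating the oven starts at 11:14.
The first rise is bounded by preheating the oven, so the earliest it can start is 11:14.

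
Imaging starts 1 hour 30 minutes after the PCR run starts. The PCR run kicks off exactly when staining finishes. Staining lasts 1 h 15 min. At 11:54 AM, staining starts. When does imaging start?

2:39 PM

Staining ends at 11:54 AM + 75 min = 1:09 PM.
So the PCR run starts at 1:09 PM.
Imaging starts at 1:09 PM + 90 min = 2:39 PM.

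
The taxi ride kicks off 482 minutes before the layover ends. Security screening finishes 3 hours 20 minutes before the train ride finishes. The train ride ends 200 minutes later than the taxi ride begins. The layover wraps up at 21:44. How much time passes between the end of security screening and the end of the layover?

The taxi ride starts at 21:44 − 482 min = 13:42.
The train ride ends at 13:42 + 200 min = 17:02.
Security screening ends at 17:02 − 200 min = 13:42.
From 13:42 to 21:44 is 8 h 2 min.

8 h 2 min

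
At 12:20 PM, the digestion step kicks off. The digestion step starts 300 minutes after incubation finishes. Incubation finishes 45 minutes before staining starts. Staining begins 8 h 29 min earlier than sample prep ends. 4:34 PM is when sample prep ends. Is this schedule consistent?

Yes

Staining starts at 4:34 PM − 509 min = 8:05 AM.
Incubation ends at 8:05 AM − 45 min = 7:20 AM.
The digestion step starts at 7:20 AM + 300 min = 12:20 PM.
That matches the stated 12:20 PM, so the schedule is consistent.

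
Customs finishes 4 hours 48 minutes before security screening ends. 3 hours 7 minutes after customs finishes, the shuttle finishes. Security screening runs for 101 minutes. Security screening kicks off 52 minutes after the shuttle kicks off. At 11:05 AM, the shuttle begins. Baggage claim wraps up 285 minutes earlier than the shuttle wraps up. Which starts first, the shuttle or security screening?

the shuttle

Security screening starts at 11:05 AM + 52 min = 11:57 AM.
The shuttle starts at 11:05 AM and security screening starts at 11:57 AM, so the shuttle is first.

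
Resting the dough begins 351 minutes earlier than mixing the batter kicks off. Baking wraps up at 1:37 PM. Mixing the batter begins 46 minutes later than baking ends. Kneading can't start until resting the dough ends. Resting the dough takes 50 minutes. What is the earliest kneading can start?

9:22 AM

Mixing the batter starts at 1:37 PM + 46 min = 2:23 PM.
Resting the dough starts at 2:23 PM − 351 min = 8:32 AM.
Resting the dough ends at 8:32 AM + 50 min = 9:22 AM.
Kneading is bounded by resting the dough, so the earliest it can start is 9:22 AM.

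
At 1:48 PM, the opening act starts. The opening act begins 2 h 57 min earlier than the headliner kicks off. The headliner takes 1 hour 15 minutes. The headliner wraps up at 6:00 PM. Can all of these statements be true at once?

The headliner starts at 6:00 PM − 75 min = 4:45 PM.
The opening act starts at 4:45 PM − 177 min = 1:48 PM.
That matches the stated 1:48 PM, so the schedule is consistent.

Yes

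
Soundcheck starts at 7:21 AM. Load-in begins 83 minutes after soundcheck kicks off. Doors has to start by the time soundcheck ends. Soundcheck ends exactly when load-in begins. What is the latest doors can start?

8:44 AM

Load-in starts at 7:21 AM + 83 min = 8:44 AM.
So soundcheck ends at 8:44 AM.
Doors is bounded by soundcheck, so the latest it can start is 8:44 AM.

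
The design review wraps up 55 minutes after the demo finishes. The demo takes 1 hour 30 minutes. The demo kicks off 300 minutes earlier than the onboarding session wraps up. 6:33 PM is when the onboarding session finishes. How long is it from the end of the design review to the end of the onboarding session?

The demo starts at 6:33 PM − 300 min = 1:33 PM.
The demo ends at 1:33 PM + 90 min = 3:03 PM.
The design review ends at 3:03 PM + 55 min = 3:58 PM.
From 3:58 PM to 6:33 PM is 2 hours 35 minutes.

2 hours 35 minutes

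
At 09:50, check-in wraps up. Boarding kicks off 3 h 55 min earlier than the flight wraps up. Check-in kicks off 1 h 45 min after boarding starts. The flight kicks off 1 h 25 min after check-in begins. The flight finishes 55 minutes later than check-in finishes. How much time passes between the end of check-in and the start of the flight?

The flight ends at 09:50 + 55 min = 10:45.
Boarding starts at 10:45 − 235 min = 06:50.
Check-in starts at 06:50 + 105 min = 08:35.
The flight starts at 08:35 + 85 min = 10:00.
From 09:50 to 10:00 is 10 minutes.

10 minutes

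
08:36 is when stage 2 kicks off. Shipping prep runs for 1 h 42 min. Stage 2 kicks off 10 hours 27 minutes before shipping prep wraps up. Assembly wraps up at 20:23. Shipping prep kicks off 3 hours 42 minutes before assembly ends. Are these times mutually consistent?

No

Shipping prep starts at 20:23 − 222 min = 16:41.
Shipping prep ends at 16:41 + 102 min = 18:23.
Stage 2 starts at 18:23 − 627 min = 07:56.
But stage 2 is also said to start at 08:36 — a 40-minute conflict.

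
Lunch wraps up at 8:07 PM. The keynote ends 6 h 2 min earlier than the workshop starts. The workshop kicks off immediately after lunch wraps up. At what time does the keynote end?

The workshop starts at 8:07 PM.
The keynote ends at 8:07 PM − 362 min = 2:05 PM.

2:05 PM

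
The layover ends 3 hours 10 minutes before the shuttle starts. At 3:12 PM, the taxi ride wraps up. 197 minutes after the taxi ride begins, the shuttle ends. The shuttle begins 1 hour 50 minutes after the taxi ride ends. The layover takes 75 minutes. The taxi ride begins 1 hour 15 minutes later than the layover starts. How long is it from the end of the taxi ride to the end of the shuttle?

1 hour 57 minutes

The shuttle starts at 3:12 PM + 110 min = 5:02 PM.
The layover ends at 5:02 PM − 190 min = 1:52 PM.
The layover starts at 1:52 PM − 75 min = 12:37 PM.
The taxi ride starts at 12:37 PM + 75 min = 1:52 PM.
The shuttle ends at 1:52 PM + 197 min = 5:09 PM.
From 3:12 PM to 5:09 PM is 1 hour 57 minutes.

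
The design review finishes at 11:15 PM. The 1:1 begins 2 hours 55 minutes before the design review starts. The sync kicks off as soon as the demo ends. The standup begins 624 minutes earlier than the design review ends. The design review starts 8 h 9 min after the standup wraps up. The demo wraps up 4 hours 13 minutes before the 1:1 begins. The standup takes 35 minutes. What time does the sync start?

The standup starts at 11:15 PM − 624 min = 12:51 PM.
The standup ends at 12:51 PM + 35 min = 1:26 PM.
The design review starts at 1:26 PM + 489 min = 9:35 PM.
The 1:1 starts at 9:35 PM − 175 min = 6:40 PM.
The demo ends at 6:40 PM − 253 min = 2:27 PM.
So the sync starts at 2:27 PM.

2:27 PM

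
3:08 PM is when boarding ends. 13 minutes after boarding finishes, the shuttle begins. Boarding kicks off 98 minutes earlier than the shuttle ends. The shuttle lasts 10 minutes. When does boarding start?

1:53 PM

The shuttle starts at 3:08 PM + 13 min = 3:21 PM.
The shuttle ends at 3:21 PM + 10 min = 3:31 PM.
Boarding starts at 3:31 PM − 98 min = 1:53 PM.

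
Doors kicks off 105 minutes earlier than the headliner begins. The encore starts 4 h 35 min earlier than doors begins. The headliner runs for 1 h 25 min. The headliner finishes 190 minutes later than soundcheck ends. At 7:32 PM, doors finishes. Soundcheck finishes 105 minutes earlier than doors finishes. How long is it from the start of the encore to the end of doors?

6 h 20 min

Soundcheck ends at 7:32 PM − 105 min = 5:47 PM.
The headliner ends at 5:47 PM + 190 min = 8:57 PM.
The headliner starts at 8:57 PM − 85 min = 7:32 PM.
Doors starts at 7:32 PM − 105 min = 5:47 PM.
The encore starts at 5:47 PM − 275 min = 1:12 PM.
From 1:12 PM to 7:32 PM is 6 h 20 min.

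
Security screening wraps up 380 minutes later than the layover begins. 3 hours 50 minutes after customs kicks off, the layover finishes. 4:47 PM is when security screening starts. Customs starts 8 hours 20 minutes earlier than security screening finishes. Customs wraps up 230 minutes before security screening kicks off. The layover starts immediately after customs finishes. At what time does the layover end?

2:47 PM

Customs ends at 4:47 PM − 230 min = 12:57 PM.
So the layover starts at 12:57 PM.
Security screening ends at 12:57 PM + 380 min = 7:17 PM.
Customs starts at 7:17 PM − 500 min = 10:57 AM.
The layover ends at 10:57 AM + 230 min = 2:47 PM.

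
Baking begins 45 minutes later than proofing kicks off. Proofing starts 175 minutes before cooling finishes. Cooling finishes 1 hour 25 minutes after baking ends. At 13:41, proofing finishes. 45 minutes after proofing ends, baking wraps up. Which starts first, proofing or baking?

Baking ends at 13:41 + 45 min = 14:26.
Cooling ends at 14:26 + 85 min = 15:51.
Proofing starts at 15:51 − 175 min = 12:56.
Baking starts at 12:56 + 45 min = 13:41.
Proofing starts at 12:56 and baking starts at 13:41, so proofing is first.

proofing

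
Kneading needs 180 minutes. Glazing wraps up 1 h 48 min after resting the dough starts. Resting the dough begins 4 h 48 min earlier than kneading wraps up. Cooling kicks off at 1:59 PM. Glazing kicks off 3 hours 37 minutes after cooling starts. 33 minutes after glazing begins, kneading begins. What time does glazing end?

Glazing starts at 1:59 PM + 217 min = 5:36 PM.
Kneading starts at 5:36 PM + 33 min = 6:09 PM.
Kneading ends at 6:09 PM + 180 min = 9:09 PM.
Resting the dough starts at 9:09 PM − 288 min = 4:21 PM.
Glazing ends at 4:21 PM + 108 min = 6:09 PM.

6:09 PM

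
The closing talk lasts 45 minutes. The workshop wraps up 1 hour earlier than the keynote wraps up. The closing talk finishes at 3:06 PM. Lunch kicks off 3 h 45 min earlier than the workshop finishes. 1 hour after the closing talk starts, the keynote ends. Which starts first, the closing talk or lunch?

lunch

The closing talk starts at 3:06 PM − 45 min = 2:21 PM.
The keynote ends at 2:21 PM + 60 min = 3:21 PM.
The workshop ends at 3:21 PM − 60 min = 2:21 PM.
Lunch starts at 2:21 PM − 225 min = 10:36 AM.
The closing talk starts at 2:21 PM and lunch starts at 10:36 AM, so lunch is first.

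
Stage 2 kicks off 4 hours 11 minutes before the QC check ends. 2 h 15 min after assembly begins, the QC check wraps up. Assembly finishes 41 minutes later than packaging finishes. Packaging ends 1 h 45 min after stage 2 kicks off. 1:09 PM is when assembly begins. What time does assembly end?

1:39 PM

The QC check ends at 1:09 PM + 135 min = 3:24 PM.
Stage 2 starts at 3:24 PM − 251 min = 11:13 AM.
Packaging ends at 11:13 AM + 105 min = 12:58 PM.
Assembly ends at 12:58 PM + 41 min = 1:39 PM.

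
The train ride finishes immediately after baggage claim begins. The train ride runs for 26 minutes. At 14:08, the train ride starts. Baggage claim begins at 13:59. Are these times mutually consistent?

The train ride ends at 13:59.
The train ride starts at 13:59 − 26 min = 13:33.
But the train ride is also said to start at 14:08 — a 35-minute conflict.

No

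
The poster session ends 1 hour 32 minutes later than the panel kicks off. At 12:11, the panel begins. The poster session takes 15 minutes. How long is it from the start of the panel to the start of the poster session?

77 minutes

The poster session ends at 12:11 + 92 min = 13:43.
The poster session starts at 13:43 − 15 min = 13:28.
From 12:11 to 13:28 is 77 minutes.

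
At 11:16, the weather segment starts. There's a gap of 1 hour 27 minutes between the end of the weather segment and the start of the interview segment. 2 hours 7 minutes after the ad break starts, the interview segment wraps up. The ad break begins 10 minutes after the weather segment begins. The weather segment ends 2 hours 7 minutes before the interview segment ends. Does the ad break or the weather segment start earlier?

the weather segment

The ad break starts at 11:16 + 10 min = 11:26.
The ad break starts at 11:26 and the weather segment starts at 11:16, so the weather segment is first.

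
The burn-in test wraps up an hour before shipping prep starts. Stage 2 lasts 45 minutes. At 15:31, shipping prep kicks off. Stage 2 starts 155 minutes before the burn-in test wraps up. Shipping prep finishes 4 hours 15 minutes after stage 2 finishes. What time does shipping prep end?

16:56

The burn-in test ends at 15:31 − 60 min = 14:31.
Stage 2 starts at 14:31 − 155 min = 11:56.
Stage 2 ends at 11:56 + 45 min = 12:41.
Shipping prep ends at 12:41 + 255 min = 16:56.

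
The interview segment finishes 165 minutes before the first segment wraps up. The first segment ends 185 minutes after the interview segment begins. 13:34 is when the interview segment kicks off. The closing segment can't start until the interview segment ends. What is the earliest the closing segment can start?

The first segment ends at 13:34 + 185 min = 16:39.
The interview segment ends at 16:39 − 165 min = 13:54.
The closing segment is bounded by the interview segment, so the earliest it can start is 13:54.

13:54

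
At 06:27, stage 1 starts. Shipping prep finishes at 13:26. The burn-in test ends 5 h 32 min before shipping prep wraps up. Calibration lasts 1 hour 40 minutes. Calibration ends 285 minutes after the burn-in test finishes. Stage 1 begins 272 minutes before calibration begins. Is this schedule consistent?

The burn-in test ends at 13:26 − 332 min = 07:54.
Calibration ends at 07:54 + 285 min = 12:39.
Calibration starts at 12:39 − 100 min = 10:59.
Stage 1 starts at 10:59 − 272 min = 06:27.
That matches the stated 06:27, so the schedule is consistent.

Yes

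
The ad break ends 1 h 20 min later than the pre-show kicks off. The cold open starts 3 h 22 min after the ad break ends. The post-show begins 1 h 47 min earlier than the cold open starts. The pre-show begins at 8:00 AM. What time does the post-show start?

10:55 AM

The ad break ends at 8:00 AM + 80 min = 9:20 AM.
The cold open starts at 9:20 AM + 202 min = 12:42 PM.
The post-show starts at 12:42 PM − 107 min = 10:55 AM.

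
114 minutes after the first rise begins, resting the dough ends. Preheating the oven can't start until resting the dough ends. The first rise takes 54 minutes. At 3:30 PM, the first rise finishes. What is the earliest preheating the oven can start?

The first rise starts at 3:30 PM − 54 min = 2:36 PM.
Resting the dough ends at 2:36 PM + 114 min = 4:30 PM.
Preheating the oven is bounded by resting the dough, so the earliest it can start is 4:30 PM.

4:30 PM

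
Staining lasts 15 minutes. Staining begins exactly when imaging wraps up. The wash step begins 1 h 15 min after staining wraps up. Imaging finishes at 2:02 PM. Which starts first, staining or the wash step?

Staining starts at 2:02 PM.
Staining ends at 2:02 PM + 15 min = 2:17 PM.
The wash step starts at 2:17 PM + 75 min = 3:32 PM.
Staining starts at 2:02 PM and the wash step starts at 3:32 PM, so staining is first.

staining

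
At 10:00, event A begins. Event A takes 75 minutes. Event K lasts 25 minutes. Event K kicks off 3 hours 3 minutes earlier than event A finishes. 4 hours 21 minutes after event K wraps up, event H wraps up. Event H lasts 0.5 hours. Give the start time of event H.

Event A ends at 10:00 + 75 min = 11:15.
Event K starts at 11:15 − 183 min = 08:12.
Event K ends at 08:12 + 25 min = 08:37.
Event H ends at 08:37 + 261 min = 12:58.
Event H starts at 12:58 − 30 min = 12:28.

12:28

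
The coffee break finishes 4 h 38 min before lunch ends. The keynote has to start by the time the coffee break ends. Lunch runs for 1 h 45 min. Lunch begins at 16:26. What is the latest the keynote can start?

13:33

Lunch ends at 16:26 + 105 min = 18:11.
The coffee break ends at 18:11 − 278 min = 13:33.
The keynote is bounded by the coffee break, so the latest it can start is 13:33.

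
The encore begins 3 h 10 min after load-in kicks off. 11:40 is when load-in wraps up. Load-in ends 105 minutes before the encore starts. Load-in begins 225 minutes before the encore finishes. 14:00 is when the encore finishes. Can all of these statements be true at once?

Load-in starts at 14:00 − 225 min = 10:15.
The encore starts at 10:15 + 190 min = 13:25.
Load-in ends at 13:25 − 105 min = 11:40.
That matches the stated 11:40, so the schedule is consistent.

Yes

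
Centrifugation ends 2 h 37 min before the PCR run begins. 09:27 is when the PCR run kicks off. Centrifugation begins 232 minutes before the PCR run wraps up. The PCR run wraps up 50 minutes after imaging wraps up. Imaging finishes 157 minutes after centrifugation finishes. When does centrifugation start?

06:25

Centrifugation ends at 09:27 − 157 min = 06:50.
Imaging ends at 06:50 + 157 min = 09:27.
The PCR run ends at 09:27 + 50 min = 10:17.
Centrifugation starts at 10:17 − 232 min = 06:25.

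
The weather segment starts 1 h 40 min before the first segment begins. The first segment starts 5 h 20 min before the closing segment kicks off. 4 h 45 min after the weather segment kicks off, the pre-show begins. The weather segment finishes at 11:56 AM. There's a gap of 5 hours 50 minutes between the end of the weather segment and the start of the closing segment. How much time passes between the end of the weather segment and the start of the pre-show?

3 hours 35 minutes

The closing segment starts at 11:56 AM + 350 min = 5:46 PM.
The first segment starts at 5:46 PM − 320 min = 12:26 PM.
The weather segment starts at 12:26 PM − 100 min = 10:46 AM.
The pre-show starts at 10:46 AM + 285 min = 3:31 PM.
From 11:56 AM to 3:31 PM is 3 hours 35 minutes.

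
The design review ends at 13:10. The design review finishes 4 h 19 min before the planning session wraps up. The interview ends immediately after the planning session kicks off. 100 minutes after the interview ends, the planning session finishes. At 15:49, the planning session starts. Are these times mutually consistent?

The interview ends at 15:49.
The planning session ends at 15:49 + 100 min = 17:29.
The design review ends at 17:29 − 259 min = 13:10.
That matches the stated 13:10, so the schedule is consistent.

Yes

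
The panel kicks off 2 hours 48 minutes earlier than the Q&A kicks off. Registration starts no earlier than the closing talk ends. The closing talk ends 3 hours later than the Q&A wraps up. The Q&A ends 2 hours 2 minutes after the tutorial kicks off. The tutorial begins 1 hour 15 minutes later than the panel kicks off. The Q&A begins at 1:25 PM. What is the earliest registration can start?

The panel starts at 1:25 PM − 168 min = 10:37 AM.
The tutorial starts at 10:37 AM + 75 min = 11:52 AM.
The Q&A ends at 11:52 AM + 122 min = 1:54 PM.
The closing talk ends at 1:54 PM + 180 min = 4:54 PM.
Registration is bounded by the closing talk, so the earliest it can start is 4:54 PM.

4:54 PM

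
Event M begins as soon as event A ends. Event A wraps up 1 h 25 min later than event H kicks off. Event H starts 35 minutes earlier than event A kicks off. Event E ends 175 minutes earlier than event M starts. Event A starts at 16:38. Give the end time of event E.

Event H starts at 16:38 − 35 min = 16:03.
Event A ends at 16:03 + 85 min = 17:28.
So event M starts at 17:28.
Event E ends at 17:28 − 175 min = 14:33.

14:33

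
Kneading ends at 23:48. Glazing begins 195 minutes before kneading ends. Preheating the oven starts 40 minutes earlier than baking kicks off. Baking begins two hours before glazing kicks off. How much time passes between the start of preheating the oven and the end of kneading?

5 hours 55 minutes

Glazing starts at 23:48 − 195 min = 20:33.
Baking starts at 20:33 − 120 min = 18:33.
Preheating the oven starts at 18:33 − 40 min = 17:53.
From 17:53 to 23:48 is 5 hours 55 minutes.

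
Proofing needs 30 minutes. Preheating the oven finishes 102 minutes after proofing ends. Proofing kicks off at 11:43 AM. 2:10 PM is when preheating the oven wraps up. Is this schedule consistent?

Proofing ends at 11:43 AM + 30 min = 12:13 PM.
Preheating the oven ends at 12:13 PM + 102 min = 1:55 PM.
But preheating the oven is also said to end at 2:10 PM — a 15-minute conflict.

No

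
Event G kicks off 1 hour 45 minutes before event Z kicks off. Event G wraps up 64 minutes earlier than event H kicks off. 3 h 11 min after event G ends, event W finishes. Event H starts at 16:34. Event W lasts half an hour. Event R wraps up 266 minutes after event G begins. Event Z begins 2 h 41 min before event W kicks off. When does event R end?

Event G ends at 16:34 − 64 min = 15:30.
Event W ends at 15:30 + 191 min = 18:41.
Event W starts at 18:41 − 30 min = 18:11.
Event Z starts at 18:11 − 161 min = 15:30.
Event G starts at 15:30 − 105 min = 13:45.
Event R ends at 13:45 + 266 min = 18:11.

18:11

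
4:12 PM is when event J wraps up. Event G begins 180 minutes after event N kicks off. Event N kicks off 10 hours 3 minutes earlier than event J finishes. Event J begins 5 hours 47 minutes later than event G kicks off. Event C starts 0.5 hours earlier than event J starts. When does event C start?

Event N starts at 4:12 PM − 603 min = 6:09 AM.
Event G starts at 6:09 AM + 180 min = 9:09 AM.
Event J starts at 9:09 AM + 347 min = 2:56 PM.
Event C starts at 2:56 PM − 30 min = 2:26 PM.

2:26 PM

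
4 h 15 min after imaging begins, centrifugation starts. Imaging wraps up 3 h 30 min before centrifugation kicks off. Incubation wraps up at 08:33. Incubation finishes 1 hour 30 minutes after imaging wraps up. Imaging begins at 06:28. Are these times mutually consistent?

No

Centrifugation starts at 06:28 + 255 min = 10:43.
Imaging ends at 10:43 − 210 min = 07:13.
Incubation ends at 07:13 + 90 min = 08:43.
But incubation is also said to end at 08:33 — a 10-minute conflict.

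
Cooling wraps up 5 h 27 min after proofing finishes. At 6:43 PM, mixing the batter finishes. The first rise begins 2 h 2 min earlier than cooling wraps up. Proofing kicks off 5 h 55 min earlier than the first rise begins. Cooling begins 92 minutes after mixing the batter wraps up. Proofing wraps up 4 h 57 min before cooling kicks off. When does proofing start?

12:48 PM

Cooling starts at 6:43 PM + 92 min = 8:15 PM.
Proofing ends at 8:15 PM − 297 min = 3:18 PM.
Cooling ends at 3:18 PM + 327 min = 8:45 PM.
The first rise starts at 8:45 PM − 122 min = 6:43 PM.
Proofing starts at 6:43 PM − 355 min = 12:48 PM.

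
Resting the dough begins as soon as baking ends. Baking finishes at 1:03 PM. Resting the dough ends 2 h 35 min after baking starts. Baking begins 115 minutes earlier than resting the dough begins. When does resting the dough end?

1:43 PM

Resting the dough starts at 1:03 PM.
Baking starts at 1:03 PM − 115 min = 11:08 AM.
Resting the dough ends at 11:08 AM + 155 min = 1:43 PM.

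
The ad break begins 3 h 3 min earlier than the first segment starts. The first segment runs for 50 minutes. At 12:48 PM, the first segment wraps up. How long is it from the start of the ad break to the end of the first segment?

The first segment starts at 12:48 PM − 50 min = 11:58 AM.
The ad break starts at 11:58 AM − 183 min = 8:55 AM.
From 8:55 AM to 12:48 PM is 3 hours 53 minutes.

3 hours 53 minutes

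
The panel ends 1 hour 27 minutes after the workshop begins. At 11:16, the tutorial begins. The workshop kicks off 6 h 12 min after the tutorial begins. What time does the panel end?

18:55

The workshop starts at 11:16 + 372 min = 17:28.
The panel ends at 17:28 + 87 min = 18:55.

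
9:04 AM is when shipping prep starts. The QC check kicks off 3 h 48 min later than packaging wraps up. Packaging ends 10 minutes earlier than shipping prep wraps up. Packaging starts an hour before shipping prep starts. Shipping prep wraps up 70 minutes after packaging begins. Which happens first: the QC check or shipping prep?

shipping prep

Packaging starts at 9:04 AM − 60 min = 8:04 AM.
Shipping prep ends at 8:04 AM + 70 min = 9:14 AM.
Packaging ends at 9:14 AM − 10 min = 9:04 AM.
The QC check starts at 9:04 AM + 228 min = 12:52 PM.
The QC check starts at 12:52 PM and shipping prep starts at 9:04 AM, so shipping prep is first.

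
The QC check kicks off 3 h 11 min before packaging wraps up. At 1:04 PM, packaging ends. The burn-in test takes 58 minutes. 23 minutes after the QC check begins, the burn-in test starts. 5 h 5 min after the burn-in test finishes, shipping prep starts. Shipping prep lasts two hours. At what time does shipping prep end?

6:19 PM

The QC check starts at 1:04 PM − 191 min = 9:53 AM.
The burn-in test starts at 9:53 AM + 23 min = 10:16 AM.
The burn-in test ends at 10:16 AM + 58 min = 11:14 AM.
Shipping prep starts at 11:14 AM + 305 min = 4:19 PM.
Shipping prep ends at 4:19 PM + 120 min = 6:19 PM.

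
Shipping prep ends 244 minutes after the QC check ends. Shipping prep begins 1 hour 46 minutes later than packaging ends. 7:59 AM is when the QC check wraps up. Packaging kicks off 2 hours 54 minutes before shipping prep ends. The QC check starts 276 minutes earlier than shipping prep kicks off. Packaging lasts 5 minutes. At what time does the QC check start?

Shipping prep ends at 7:59 AM + 244 min = 12:03 PM.
Packaging starts at 12:03 PM − 174 min = 9:09 AM.
Packaging ends at 9:09 AM + 5 min = 9:14 AM.
Shipping prep starts at 9:14 AM + 106 min = 11:00 AM.
The QC check starts at 11:00 AM − 276 min = 6:24 AM.

6:24 AM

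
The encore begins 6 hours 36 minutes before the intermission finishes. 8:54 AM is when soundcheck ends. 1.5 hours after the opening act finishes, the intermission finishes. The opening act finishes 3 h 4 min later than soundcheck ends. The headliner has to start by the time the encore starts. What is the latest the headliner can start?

6:52 AM

The opening act ends at 8:54 AM + 184 min = 11:58 AM.
The intermission ends at 11:58 AM + 90 min = 1:28 PM.
The encore starts at 1:28 PM − 396 min = 6:52 AM.
The headliner is bounded by the encore, so the latest it can start is 6:52 AM.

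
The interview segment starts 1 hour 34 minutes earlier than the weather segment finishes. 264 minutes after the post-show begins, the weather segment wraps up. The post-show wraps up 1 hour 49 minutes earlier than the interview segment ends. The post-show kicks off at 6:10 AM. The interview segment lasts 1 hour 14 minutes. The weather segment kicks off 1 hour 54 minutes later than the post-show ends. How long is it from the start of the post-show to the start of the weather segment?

4 h 9 min

The weather segment ends at 6:10 AM + 264 min = 10:34 AM.
The interview segment starts at 10:34 AM − 94 min = 9:00 AM.
The interview segment ends at 9:00 AM + 74 min = 10:14 AM.
The post-show ends at 10:14 AM − 109 min = 8:25 AM.
The weather segment starts at 8:25 AM + 114 min = 10:19 AM.
From 6:10 AM to 10:19 AM is 4 h 9 min.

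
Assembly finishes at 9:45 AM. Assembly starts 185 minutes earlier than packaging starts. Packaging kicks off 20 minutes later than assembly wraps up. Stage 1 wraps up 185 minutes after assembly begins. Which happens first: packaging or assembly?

assembly

Packaging starts at 9:45 AM + 20 min = 10:05 AM.
Assembly starts at 10:05 AM − 185 min = 7:00 AM.
Packaging starts at 10:05 AM and assembly starts at 7:00 AM, so assembly is first.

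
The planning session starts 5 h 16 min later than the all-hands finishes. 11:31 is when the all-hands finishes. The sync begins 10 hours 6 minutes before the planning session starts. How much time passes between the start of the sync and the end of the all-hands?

The planning session starts at 11:31 + 316 min = 16:47.
The sync starts at 16:47 − 606 min = 06:41.
From 06:41 to 11:31 is 290 minutes.

290 minutes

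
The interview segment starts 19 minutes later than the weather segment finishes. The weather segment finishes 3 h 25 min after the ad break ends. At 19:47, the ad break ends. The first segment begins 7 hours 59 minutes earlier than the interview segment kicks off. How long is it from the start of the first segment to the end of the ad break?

4 h 15 min

The weather segment ends at 19:47 + 205 min = 23:12.
The interview segment starts at 23:12 + 19 min = 23:31.
The first segment starts at 23:31 − 479 min = 15:32.
From 15:32 to 19:47 is 4 h 15 min.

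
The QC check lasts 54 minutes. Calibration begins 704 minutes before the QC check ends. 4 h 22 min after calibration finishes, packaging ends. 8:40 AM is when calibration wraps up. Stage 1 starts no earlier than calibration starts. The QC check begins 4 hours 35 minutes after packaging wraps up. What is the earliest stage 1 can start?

Packaging ends at 8:40 AM + 262 min = 1:02 PM.
The QC check starts at 1:02 PM + 275 min = 5:37 PM.
The QC check ends at 5:37 PM + 54 min = 6:31 PM.
Calibration starts at 6:31 PM − 704 min = 6:47 AM.
Stage 1 is bounded by calibration, so the earliest it can start is 6:47 AM.

6:47 AM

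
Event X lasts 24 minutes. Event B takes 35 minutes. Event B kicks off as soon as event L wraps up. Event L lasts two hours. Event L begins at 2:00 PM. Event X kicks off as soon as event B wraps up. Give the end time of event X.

4:59 PM

Event L ends at 2:00 PM + 120 min = 4:00 PM.
So event B starts at 4:00 PM.
Event B ends at 4:00 PM + 35 min = 4:35 PM.
So event X starts at 4:35 PM.
Event X ends at 4:35 PM + 24 min = 4:59 PM.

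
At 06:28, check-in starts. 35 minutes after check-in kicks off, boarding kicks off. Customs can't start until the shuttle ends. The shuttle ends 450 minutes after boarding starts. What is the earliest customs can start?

14:33

Boarding starts at 06:28 + 35 min = 07:03.
The shuttle ends at 07:03 + 450 min = 14:33.
Customs is bounded by the shuttle, so the earliest it can start is 14:33.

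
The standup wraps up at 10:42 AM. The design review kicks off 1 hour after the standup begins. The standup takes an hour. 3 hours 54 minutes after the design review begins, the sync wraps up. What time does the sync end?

2:36 PM

The standup starts at 10:42 AM − 60 min = 9:42 AM.
The design review starts at 9:42 AM + 60 min = 10:42 AM.
The sync ends at 10:42 AM + 234 min = 2:36 PM.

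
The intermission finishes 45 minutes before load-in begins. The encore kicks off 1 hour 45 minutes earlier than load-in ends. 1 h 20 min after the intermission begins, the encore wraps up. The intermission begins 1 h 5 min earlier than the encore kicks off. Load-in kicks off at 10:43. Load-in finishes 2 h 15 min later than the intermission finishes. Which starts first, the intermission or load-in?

the intermission

The intermission ends at 10:43 − 45 min = 09:58.
Load-in ends at 09:58 + 135 min = 12:13.
The encore starts at 12:13 − 105 min = 10:28.
The intermission starts at 10:28 − 65 min = 09:23.
The intermission starts at 09:23 and load-in starts at 10:43, so the intermission is first.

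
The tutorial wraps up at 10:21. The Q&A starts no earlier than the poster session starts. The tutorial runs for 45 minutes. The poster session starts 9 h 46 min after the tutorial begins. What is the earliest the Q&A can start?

19:22

The tutorial starts at 10:21 − 45 min = 09:36.
The poster session starts at 09:36 + 586 min = 19:22.
The Q&A is bounded by the poster session, so the earliest it can start is 19:22.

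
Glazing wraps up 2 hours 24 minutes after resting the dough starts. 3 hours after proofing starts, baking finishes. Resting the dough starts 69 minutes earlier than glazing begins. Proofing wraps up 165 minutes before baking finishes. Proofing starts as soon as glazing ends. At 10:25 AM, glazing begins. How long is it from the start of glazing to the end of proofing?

an hour and a half

Resting the dough starts at 10:25 AM − 69 min = 9:16 AM.
Glazing ends at 9:16 AM + 144 min = 11:40 AM.
So proofing starts at 11:40 AM.
Baking ends at 11:40 AM + 180 min = 2:40 PM.
Proofing ends at 2:40 PM − 165 min = 11:55 AM.
From 10:25 AM to 11:55 AM is an hour and a half.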